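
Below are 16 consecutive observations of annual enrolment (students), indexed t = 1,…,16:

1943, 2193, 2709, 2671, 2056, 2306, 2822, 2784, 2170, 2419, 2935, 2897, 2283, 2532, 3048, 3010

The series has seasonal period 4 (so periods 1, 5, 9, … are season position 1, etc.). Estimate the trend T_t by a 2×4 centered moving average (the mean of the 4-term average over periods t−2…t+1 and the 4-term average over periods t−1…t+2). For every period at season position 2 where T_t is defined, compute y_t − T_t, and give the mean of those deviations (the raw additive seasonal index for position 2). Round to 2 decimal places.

-172.04

Season position 2 occurs at t = 6, 10, 14 (where T_t is defined).
t=6: T_6 = 2477.8750; y_6 − T_6 = 2306 − 2477.8750 = -171.8750
t=10: T_10 = 2591.1250; y_10 − T_10 = 2419 − 2591.1250 = -172.1250
t=14: T_14 = 2704.1250; y_14 − T_14 = 2532 − 2704.1250 = -172.1250
Mean deviation: (-171.8750 + -172.1250 + -172.1250) / 3 = -172.04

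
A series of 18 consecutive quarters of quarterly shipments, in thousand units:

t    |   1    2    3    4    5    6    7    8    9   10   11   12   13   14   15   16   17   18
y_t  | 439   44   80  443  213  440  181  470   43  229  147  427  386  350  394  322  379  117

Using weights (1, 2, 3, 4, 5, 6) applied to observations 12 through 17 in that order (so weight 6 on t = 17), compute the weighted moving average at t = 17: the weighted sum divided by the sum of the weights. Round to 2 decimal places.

Weighted sum: 1·427 + 2·386 + 3·350 + 4·394 + 5·322 + 6·379 = 427 + 772 + 1050 + 1576 + 1610 + 2274 = 7709
Weight total: 1 + 2 + 3 + 4 + 5 + 6 = 21
WMA = 7709 / 21 = 367.10

367.10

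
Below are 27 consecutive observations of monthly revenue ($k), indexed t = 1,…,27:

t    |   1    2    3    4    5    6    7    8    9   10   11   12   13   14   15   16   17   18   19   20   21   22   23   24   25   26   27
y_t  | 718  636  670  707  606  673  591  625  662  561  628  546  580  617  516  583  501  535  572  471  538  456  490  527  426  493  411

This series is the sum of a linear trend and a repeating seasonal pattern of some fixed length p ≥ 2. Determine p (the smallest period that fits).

First differences y_{t+1} − y_t: -82, 34, 37, -101, 67, -82, 34, 37, -101, 67, -82, 34, …
The difference pattern repeats every 5 terms and not for any smaller step, so p = 5.

5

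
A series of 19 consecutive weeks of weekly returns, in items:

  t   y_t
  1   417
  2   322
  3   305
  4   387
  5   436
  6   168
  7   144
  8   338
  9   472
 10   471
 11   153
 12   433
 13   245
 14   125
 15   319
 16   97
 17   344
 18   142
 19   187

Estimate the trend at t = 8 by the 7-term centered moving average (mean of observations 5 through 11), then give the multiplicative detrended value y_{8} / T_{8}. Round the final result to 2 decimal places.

1.08

Trend T_8 = (436 + 168 + 144 + 338 + 472 + 471 + 153) / 7 = 2182/7 = 311.7143
Ratio to trend: 338 / 311.7143 = 1.08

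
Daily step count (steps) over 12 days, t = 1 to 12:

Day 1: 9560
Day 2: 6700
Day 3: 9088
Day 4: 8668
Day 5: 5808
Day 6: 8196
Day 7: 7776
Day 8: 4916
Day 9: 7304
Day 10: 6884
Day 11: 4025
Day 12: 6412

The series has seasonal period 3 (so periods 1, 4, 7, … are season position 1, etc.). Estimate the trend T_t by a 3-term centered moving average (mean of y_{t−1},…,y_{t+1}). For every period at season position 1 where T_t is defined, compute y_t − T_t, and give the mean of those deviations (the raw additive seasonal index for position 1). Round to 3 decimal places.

813.222

Season position 1 occurs at t = 4, 7, 10 (where T_t is defined).
t=4: T_4 = 7854.66667; y_4 − T_4 = 8668 − 7854.66667 = 813.33333
t=7: T_7 = 6962.66667; y_7 − T_7 = 7776 − 6962.66667 = 813.33333
t=10: T_10 = 6071.00000; y_10 − T_10 = 6884 − 6071.00000 = 813.00000
Mean deviation: (813.33333 + 813.33333 + 813.00000) / 3 = 813.222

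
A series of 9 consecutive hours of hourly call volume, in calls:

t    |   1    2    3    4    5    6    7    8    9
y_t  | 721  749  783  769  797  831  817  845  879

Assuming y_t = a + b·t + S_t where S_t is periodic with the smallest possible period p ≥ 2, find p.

3

First differences y_{t+1} − y_t: 28, 34, -14, 28, 34, -14, 28, 34, …
The difference pattern repeats every 3 terms and not for any smaller step, so p = 3.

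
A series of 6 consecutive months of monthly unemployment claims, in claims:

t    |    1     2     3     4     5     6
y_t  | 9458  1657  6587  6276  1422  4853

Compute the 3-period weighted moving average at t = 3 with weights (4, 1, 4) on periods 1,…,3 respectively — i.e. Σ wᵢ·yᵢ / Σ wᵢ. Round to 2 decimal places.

7315.22

Weighted sum: 4·9458 + 1·1657 + 4·6587 = 37832 + 1657 + 26348 = 65837
Weight total: 4 + 1 + 4 = 9
WMA = 65837 / 9 = 7315.22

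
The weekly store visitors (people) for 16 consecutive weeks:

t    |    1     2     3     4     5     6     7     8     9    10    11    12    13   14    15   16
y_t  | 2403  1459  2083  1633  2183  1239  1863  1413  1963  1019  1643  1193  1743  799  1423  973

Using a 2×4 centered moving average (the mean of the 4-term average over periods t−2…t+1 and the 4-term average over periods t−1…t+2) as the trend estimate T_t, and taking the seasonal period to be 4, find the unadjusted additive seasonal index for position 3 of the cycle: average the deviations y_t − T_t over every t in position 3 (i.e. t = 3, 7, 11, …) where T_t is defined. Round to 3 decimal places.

216.000

Season position 3 occurs at t = 3, 7, 11 (where T_t is defined).
t=3: T_3 = 1867.00000; y_3 − T_3 = 2083 − 1867.00000 = 216.00000
t=7: T_7 = 1647.00000; y_7 − T_7 = 1863 − 1647.00000 = 216.00000
t=11: T_11 = 1427.00000; y_11 − T_11 = 1643 − 1427.00000 = 216.00000
Mean deviation: (216.00000 + 216.00000 + 216.00000) / 3 = 216.000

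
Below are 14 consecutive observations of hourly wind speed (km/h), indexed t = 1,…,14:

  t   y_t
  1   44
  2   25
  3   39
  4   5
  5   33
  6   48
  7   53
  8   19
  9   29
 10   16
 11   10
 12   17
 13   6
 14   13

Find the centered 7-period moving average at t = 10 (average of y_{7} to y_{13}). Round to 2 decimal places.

21.43

Sum of periods 7–13: 53 + 19 + 29 + 16 + 10 + 17 + 6 = 150
Divide by 7: 150 / 7 = 21.43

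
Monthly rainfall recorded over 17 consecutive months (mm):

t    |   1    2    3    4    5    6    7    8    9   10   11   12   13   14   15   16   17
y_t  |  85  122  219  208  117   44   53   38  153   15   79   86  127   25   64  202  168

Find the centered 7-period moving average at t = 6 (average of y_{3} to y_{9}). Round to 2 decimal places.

118.86

Sum of periods 3–9: 219 + 208 + 117 + 44 + 53 + 38 + 153 = 832
Divide by 7: 832 / 7 = 118.86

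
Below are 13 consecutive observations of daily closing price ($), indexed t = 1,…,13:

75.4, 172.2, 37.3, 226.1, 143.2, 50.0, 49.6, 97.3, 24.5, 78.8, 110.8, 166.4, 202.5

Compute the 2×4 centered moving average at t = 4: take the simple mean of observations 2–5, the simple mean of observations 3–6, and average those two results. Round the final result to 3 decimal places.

Sum over 2–5: 172.2 + 37.3 + 226.1 + 143.2 = 578.8
Sum over 3–6: 37.3 + 226.1 + 143.2 + 50.0 = 456.6
CMA at t=4 = (578.8 + 456.6) / (2·4) = 1035.4 / 8 = 129.425

129.425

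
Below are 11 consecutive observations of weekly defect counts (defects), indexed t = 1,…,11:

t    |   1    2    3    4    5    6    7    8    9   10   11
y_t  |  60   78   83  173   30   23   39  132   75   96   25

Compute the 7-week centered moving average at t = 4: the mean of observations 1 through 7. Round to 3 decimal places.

Sum of periods 1–7: 60 + 78 + 83 + 173 + 30 + 23 + 39 = 486
Divide by 7: 486 / 7 = 69.429

69.429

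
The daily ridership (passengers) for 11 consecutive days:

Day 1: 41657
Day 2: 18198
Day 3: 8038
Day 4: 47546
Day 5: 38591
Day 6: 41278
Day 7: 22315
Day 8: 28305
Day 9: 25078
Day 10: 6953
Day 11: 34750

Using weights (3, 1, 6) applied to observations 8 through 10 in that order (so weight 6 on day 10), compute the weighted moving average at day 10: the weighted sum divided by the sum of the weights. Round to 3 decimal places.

15171.100

Weighted sum: 3·28305 + 1·25078 + 6·6953 = 84915 + 25078 + 41718 = 151711
Weight total: 3 + 1 + 6 = 10
WMA = 151711 / 10 = 15171.100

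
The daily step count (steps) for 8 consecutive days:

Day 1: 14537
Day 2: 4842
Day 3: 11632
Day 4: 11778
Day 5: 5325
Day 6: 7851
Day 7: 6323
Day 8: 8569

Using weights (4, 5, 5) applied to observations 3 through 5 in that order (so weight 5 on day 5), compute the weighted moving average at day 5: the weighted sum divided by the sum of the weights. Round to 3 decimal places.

Weighted sum: 4·11632 + 5·11778 + 5·5325 = 46528 + 58890 + 26625 = 132043
Weight total: 4 + 5 + 5 = 14
WMA = 132043 / 14 = 9431.643

9431.643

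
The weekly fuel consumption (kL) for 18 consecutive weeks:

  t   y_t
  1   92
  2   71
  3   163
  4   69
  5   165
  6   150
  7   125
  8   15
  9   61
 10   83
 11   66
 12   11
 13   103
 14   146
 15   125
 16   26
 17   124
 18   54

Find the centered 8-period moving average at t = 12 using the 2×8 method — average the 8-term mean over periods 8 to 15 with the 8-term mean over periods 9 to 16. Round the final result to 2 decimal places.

Sum over 8–15: 15 + 61 + 83 + 66 + 11 + 103 + 146 + 125 = 610
Sum over 9–16: 61 + 83 + 66 + 11 + 103 + 146 + 125 + 26 = 621
CMA at t=12 = (610 + 621) / (2·8) = 1231 / 16 = 76.94

76.94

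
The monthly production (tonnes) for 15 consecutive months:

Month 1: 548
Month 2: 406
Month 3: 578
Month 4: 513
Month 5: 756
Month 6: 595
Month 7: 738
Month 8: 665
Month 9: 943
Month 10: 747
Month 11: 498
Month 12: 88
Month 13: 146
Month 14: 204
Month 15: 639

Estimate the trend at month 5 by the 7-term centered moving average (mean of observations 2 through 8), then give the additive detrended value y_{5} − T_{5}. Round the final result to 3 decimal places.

Trend T_5 = (406 + 578 + 513 + 756 + 595 + 738 + 665) / 7 = 4251/7 = 607.28571
Detrended value: 756 − 607.28571 = 148.714

148.714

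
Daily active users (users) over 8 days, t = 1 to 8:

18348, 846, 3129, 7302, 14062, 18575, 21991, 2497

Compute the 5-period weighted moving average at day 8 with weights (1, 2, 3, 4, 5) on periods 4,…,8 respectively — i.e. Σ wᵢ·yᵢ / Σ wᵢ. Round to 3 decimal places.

12773.333

Weighted sum: 1·7302 + 2·14062 + 3·18575 + 4·21991 + 5·2497 = 7302 + 28124 + 55725 + 87964 + 12485 = 191600
Weight total: 1 + 2 + 3 + 4 + 5 = 15
WMA = 191600 / 15 = 12773.333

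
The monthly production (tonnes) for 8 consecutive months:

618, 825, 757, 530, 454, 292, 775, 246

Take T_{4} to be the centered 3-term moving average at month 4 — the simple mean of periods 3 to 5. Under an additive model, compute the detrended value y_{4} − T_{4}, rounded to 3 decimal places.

-50.333

Trend T_4 = (757 + 530 + 454) / 3 = 1741/3 = 580.33333
Detrended value: 530 − 580.33333 = -50.333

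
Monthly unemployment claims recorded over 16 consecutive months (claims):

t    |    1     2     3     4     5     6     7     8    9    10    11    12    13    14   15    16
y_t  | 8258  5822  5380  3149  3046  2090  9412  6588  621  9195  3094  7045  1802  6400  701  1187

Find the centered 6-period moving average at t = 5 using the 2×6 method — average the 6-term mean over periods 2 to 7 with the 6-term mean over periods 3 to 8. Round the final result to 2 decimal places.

4880.33

Sum over 2–7: 5822 + 5380 + 3149 + 3046 + 2090 + 9412 = 28899
Sum over 3–8: 5380 + 3149 + 3046 + 2090 + 9412 + 6588 = 29665
CMA at t=5 = (28899 + 29665) / (2·6) = 58564 / 12 = 4880.33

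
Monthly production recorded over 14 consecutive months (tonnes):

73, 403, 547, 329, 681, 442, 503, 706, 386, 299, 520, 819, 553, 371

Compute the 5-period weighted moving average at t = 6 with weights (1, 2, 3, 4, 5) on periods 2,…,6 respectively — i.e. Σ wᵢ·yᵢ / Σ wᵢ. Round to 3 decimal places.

494.533

Weighted sum: 1·403 + 2·547 + 3·329 + 4·681 + 5·442 = 403 + 1094 + 987 + 2724 + 2210 = 7418
Weight total: 1 + 2 + 3 + 4 + 5 = 15
WMA = 7418 / 15 = 494.533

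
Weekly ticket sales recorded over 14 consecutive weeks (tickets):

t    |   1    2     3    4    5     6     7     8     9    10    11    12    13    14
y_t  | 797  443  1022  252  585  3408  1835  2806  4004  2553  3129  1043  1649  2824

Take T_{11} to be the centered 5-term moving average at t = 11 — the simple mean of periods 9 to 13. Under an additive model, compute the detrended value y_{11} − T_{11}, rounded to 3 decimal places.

653.400

Trend T_11 = (4004 + 2553 + 3129 + 1043 + 1649) / 5 = 12378/5 = 2475.60000
Detrended value: 3129 − 2475.60000 = 653.400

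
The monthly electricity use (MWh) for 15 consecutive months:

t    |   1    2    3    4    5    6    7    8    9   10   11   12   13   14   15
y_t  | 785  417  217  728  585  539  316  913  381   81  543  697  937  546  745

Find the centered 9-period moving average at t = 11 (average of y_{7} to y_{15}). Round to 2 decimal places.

573.22

Sum of periods 7–15: 316 + 913 + 381 + 81 + 543 + 697 + 937 + 546 + 745 = 5159
Divide by 9: 5159 / 9 = 573.22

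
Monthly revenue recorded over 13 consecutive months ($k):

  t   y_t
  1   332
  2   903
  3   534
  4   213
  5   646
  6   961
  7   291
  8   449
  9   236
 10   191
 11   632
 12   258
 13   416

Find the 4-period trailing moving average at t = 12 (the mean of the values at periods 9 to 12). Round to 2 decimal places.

329.25

Sum of periods 9–12: 236 + 191 + 632 + 258 = 1317
Divide by 4: 1317 / 4 = 329.25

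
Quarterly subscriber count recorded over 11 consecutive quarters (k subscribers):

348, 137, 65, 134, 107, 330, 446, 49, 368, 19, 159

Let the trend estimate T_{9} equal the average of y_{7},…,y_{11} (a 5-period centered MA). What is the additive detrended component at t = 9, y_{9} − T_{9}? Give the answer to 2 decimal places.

Trend T_9 = (446 + 49 + 368 + 19 + 159) / 5 = 1041/5 = 208.2000
Detrended value: 368 − 208.2000 = 159.80

159.80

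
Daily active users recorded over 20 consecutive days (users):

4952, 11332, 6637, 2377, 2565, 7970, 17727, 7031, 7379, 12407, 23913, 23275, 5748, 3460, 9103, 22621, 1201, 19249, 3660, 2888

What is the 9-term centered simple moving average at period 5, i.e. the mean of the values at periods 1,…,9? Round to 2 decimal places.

Sum of periods 1–9: 4952 + 11332 + 6637 + 2377 + 2565 + 7970 + 17727 + 7031 + 7379 = 67970
Divide by 9: 67970 / 9 = 7552.22

7552.22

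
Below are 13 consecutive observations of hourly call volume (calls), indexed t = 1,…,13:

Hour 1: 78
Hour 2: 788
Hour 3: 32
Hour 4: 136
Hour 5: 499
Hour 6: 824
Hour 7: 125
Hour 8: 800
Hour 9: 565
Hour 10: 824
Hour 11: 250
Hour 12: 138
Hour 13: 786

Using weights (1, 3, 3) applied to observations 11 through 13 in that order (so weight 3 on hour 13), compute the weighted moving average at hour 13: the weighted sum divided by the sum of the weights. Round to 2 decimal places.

Weighted sum: 1·250 + 3·138 + 3·786 = 250 + 414 + 2358 = 3022
Weight total: 1 + 3 + 3 = 7
WMA = 3022 / 7 = 431.71

431.71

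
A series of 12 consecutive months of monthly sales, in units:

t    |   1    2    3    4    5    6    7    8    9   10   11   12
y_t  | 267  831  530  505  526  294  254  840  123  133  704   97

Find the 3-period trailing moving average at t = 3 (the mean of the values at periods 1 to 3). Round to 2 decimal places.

Sum of periods 1–3: 267 + 831 + 530 = 1628
Divide by 3: 1628 / 3 = 542.67

542.67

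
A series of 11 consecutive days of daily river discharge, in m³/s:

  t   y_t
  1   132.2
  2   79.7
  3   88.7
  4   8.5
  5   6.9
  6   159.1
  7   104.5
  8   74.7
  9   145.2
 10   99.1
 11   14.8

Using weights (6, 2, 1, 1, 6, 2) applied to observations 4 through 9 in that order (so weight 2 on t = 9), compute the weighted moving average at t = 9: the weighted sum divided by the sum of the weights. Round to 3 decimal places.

Weighted sum: 6·8.5 + 2·6.9 + 1·159.1 + 1·104.5 + 6·74.7 + 2·145.2 = 51.0 + 13.8 + 159.1 + 104.5 + 448.2 + 290.4 = 1067.0
Weight total: 6 + 2 + 1 + 1 + 6 + 2 = 18
WMA = 1067.0 / 18 = 59.278

59.278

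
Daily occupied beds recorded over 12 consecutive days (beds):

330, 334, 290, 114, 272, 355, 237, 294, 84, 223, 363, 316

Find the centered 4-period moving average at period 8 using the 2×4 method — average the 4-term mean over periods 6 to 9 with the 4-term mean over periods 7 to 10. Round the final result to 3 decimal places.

226.000

Sum over 6–9: 355 + 237 + 294 + 84 = 970
Sum over 7–10: 237 + 294 + 84 + 223 = 838
CMA at t=8 = (970 + 838) / (2·4) = 1808 / 8 = 226.000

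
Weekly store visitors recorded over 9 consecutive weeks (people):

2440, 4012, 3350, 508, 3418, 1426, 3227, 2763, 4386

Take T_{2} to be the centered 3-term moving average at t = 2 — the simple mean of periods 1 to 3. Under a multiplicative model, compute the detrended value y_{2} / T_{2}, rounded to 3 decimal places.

1.228

Trend T_2 = (2440 + 4012 + 3350) / 3 = 9802/3 = 3267.33333
Ratio to trend: 4012 / 3267.33333 = 1.228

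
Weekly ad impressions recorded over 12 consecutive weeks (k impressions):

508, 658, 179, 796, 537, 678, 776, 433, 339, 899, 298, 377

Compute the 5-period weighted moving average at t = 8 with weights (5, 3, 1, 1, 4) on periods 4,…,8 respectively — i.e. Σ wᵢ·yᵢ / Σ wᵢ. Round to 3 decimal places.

Weighted sum: 5·796 + 3·537 + 1·678 + 1·776 + 4·433 = 3980 + 1611 + 678 + 776 + 1732 = 8777
Weight total: 5 + 3 + 1 + 1 + 4 = 14
WMA = 8777 / 14 = 626.929

626.929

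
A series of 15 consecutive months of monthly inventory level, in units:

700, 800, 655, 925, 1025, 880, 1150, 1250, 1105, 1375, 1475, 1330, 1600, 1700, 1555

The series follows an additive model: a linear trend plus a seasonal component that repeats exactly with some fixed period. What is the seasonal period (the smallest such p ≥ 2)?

First differences y_{t+1} − y_t: 100, -145, 270, 100, -145, 270, 100, -145, …
The difference pattern repeats every 3 terms and not for any smaller step, so p = 3.

3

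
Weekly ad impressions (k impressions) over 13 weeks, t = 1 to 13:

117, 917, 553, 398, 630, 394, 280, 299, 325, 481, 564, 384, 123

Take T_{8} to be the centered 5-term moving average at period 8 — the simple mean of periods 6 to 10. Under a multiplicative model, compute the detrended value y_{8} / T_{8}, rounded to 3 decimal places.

Trend T_8 = (394 + 280 + 299 + 325 + 481) / 5 = 1779/5 = 355.80000
Ratio to trend: 299 / 355.80000 = 0.840

0.840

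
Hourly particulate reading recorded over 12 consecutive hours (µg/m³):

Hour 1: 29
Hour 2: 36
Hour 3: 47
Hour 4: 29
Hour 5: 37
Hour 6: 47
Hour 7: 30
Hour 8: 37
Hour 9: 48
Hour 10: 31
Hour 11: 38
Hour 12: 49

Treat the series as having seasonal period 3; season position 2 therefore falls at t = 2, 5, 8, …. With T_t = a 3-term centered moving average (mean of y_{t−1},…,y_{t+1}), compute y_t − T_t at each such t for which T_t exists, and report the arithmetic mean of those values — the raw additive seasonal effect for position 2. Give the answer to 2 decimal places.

Season position 2 occurs at t = 2, 5, 8, 11 (where T_t is defined).
t=2: T_2 = 37.3333; y_2 − T_2 = 36 − 37.3333 = -1.3333
t=5: T_5 = 37.6667; y_5 − T_5 = 37 − 37.6667 = -0.6667
t=8: T_8 = 38.3333; y_8 − T_8 = 37 − 38.3333 = -1.3333
t=11: T_11 = 39.3333; y_11 − T_11 = 38 − 39.3333 = -1.3333
Mean deviation: (-1.3333 + -0.6667 + -1.3333 + -1.3333) / 4 = -1.17

-1.17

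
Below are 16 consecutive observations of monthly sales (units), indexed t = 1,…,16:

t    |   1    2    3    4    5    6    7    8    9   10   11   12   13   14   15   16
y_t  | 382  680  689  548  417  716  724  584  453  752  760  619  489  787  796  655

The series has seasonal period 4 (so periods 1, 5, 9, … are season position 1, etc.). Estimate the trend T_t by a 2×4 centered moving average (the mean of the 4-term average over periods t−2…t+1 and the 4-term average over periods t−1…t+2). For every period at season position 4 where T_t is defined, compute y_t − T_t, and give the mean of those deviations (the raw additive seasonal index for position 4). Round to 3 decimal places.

-40.042

Season position 4 occurs at t = 4, 8, 12 (where T_t is defined).
t=4: T_4 = 588.00000; y_4 − T_4 = 548 − 588.00000 = -40.00000
t=8: T_8 = 623.75000; y_8 − T_8 = 584 − 623.75000 = -39.75000
t=12: T_12 = 659.37500; y_12 − T_12 = 619 − 659.37500 = -40.37500
Mean deviation: (-40.00000 + -39.75000 + -40.37500) / 3 = -40.042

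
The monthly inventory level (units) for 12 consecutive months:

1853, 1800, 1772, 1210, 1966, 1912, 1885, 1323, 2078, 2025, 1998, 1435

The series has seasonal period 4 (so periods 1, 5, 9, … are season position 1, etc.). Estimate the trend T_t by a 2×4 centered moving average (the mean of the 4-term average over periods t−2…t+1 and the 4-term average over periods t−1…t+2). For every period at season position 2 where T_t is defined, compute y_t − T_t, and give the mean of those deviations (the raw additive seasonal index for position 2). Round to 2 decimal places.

Season position 2 occurs at t = 6, 10 (where T_t is defined).
t=6: T_6 = 1757.3750; y_6 − T_6 = 1912 − 1757.3750 = 154.6250
t=10: T_10 = 1870.0000; y_10 − T_10 = 2025 − 1870.0000 = 155.0000
Mean deviation: (154.6250 + 155.0000) / 2 = 154.81

154.81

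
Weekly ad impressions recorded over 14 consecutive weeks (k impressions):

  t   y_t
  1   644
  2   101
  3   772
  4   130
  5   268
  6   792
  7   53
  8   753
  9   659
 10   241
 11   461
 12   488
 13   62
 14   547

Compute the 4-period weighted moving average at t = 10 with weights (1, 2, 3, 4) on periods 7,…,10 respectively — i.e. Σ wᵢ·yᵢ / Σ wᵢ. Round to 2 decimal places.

Weighted sum: 1·53 + 2·753 + 3·659 + 4·241 = 53 + 1506 + 1977 + 964 = 4500
Weight total: 1 + 2 + 3 + 4 = 10
WMA = 4500 / 10 = 450.00

450.00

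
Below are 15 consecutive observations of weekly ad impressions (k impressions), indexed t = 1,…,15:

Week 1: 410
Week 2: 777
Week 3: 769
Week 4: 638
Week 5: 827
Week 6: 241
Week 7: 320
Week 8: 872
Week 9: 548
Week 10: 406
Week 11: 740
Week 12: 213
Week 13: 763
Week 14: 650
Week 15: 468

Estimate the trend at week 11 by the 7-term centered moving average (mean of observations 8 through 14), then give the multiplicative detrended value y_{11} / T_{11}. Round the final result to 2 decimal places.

1.24

Trend T_11 = (872 + 548 + 406 + 740 + 213 + 763 + 650) / 7 = 4192/7 = 598.8571
Ratio to trend: 740 / 598.8571 = 1.24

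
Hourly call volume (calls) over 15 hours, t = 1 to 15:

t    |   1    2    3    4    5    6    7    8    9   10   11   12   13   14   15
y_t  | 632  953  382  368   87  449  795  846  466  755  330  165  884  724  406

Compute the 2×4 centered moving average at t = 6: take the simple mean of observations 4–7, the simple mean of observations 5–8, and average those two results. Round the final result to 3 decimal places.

Sum over 4–7: 368 + 87 + 449 + 795 = 1699
Sum over 5–8: 87 + 449 + 795 + 846 = 2177
CMA at t=6 = (1699 + 2177) / (2·4) = 3876 / 8 = 484.500

484.500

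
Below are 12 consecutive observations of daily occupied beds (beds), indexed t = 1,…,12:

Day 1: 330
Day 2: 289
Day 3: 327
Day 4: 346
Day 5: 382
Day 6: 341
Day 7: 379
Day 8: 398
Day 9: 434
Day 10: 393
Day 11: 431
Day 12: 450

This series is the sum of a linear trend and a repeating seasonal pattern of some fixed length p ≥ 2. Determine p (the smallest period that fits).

4

First differences y_{t+1} − y_t: -41, 38, 19, 36, -41, 38, 19, 36, -41, 38, …
The difference pattern repeats every 4 terms and not for any smaller step, so p = 4.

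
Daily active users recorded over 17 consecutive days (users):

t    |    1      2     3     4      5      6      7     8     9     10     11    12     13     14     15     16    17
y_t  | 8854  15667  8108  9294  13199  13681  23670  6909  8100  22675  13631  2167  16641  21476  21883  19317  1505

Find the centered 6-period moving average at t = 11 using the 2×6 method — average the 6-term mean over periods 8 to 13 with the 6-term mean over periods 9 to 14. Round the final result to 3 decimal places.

Sum over 8–13: 6909 + 8100 + 22675 + 13631 + 2167 + 16641 = 70123
Sum over 9–14: 8100 + 22675 + 13631 + 2167 + 16641 + 21476 = 84690
CMA at t=11 = (70123 + 84690) / (2·6) = 154813 / 12 = 12901.083

12901.083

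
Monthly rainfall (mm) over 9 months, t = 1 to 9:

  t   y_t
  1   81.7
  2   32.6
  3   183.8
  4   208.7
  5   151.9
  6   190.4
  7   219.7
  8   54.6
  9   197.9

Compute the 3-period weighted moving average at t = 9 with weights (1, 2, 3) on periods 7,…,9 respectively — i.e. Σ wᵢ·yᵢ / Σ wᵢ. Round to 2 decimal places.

153.77

Weighted sum: 1·219.7 + 2·54.6 + 3·197.9 = 219.7 + 109.2 + 593.7 = 922.6
Weight total: 1 + 2 + 3 = 6
WMA = 922.6 / 6 = 153.77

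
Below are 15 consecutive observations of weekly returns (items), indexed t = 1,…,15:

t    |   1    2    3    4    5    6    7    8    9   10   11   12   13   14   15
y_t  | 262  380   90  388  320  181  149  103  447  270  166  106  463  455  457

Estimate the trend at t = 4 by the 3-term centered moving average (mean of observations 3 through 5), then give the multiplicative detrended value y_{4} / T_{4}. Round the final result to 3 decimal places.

Trend T_4 = (90 + 388 + 320) / 3 = 798/3 = 266.00000
Ratio to trend: 388 / 266.00000 = 1.459

1.459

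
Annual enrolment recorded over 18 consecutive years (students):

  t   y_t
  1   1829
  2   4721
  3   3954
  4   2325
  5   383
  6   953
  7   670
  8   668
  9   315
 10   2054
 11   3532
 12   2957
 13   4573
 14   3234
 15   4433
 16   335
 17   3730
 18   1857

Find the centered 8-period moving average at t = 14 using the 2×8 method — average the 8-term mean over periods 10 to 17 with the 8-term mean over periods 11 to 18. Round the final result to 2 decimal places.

3093.69

Sum over 10–17: 2054 + 3532 + 2957 + 4573 + 3234 + 4433 + 335 + 3730 = 24848
Sum over 11–18: 3532 + 2957 + 4573 + 3234 + 4433 + 335 + 3730 + 1857 = 24651
CMA at t=14 = (24848 + 24651) / (2·8) = 49499 / 16 = 3093.69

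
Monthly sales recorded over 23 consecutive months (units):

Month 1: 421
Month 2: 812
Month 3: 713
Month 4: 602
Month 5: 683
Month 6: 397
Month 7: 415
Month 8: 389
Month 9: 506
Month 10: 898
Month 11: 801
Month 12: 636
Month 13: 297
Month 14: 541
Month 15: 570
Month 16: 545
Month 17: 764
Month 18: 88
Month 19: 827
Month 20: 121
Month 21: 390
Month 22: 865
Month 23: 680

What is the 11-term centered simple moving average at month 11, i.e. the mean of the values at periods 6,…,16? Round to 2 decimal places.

Sum of periods 6–16: 397 + 415 + 389 + 506 + 898 + 801 + 636 + 297 + 541 + 570 + 545 = 5995
Divide by 11: 5995 / 11 = 545.00

545.00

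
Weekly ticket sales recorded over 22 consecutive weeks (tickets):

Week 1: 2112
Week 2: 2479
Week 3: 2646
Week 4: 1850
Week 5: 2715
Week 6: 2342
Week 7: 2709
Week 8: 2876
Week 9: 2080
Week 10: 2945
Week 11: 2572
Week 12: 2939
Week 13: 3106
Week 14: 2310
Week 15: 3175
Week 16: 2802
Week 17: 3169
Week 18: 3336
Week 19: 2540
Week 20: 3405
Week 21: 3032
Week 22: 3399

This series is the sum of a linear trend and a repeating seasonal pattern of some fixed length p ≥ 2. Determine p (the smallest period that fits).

First differences y_{t+1} − y_t: 367, 167, -796, 865, -373, 367, 167, -796, 865, -373, 367, 167, …
The difference pattern repeats every 5 terms and not for any smaller step, so p = 5.

5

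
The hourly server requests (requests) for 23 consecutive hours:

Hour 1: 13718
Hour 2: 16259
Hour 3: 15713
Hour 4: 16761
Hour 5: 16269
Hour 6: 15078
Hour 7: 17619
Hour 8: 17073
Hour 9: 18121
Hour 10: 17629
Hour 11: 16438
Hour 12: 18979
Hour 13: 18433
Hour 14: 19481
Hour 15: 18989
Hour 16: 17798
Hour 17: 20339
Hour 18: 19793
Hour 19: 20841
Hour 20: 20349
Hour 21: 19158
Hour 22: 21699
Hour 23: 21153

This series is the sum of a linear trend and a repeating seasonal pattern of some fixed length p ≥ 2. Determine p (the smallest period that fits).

First differences y_{t+1} − y_t: 2541, -546, 1048, -492, -1191, 2541, -546, 1048, -492, -1191, 2541, -546, …
The difference pattern repeats every 5 terms and not for any smaller step, so p = 5.

5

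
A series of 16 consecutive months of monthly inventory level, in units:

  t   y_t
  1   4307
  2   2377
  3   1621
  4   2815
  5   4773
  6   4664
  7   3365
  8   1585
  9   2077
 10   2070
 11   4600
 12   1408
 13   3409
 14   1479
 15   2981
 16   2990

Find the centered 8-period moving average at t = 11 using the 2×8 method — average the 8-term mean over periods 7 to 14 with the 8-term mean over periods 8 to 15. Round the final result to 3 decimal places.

2475.125

Sum over 7–14: 3365 + 1585 + 2077 + 2070 + 4600 + 1408 + 3409 + 1479 = 19993
Sum over 8–15: 1585 + 2077 + 2070 + 4600 + 1408 + 3409 + 1479 + 2981 = 19609
CMA at t=11 = (19993 + 19609) / (2·8) = 39602 / 16 = 2475.125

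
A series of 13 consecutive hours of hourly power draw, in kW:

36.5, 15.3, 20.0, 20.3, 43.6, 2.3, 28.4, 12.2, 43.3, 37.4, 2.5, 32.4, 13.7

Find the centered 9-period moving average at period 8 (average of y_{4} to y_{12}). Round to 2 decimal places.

24.71

Sum of periods 4–12: 20.3 + 43.6 + 2.3 + 28.4 + 12.2 + 43.3 + 37.4 + 2.5 + 32.4 = 222.4
Divide by 9: 222.4 / 9 = 24.71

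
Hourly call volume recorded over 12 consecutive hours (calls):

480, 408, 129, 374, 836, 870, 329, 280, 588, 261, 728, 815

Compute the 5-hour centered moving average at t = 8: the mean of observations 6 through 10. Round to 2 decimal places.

Sum of periods 6–10: 870 + 329 + 280 + 588 + 261 = 2328
Divide by 5: 2328 / 5 = 465.60

465.60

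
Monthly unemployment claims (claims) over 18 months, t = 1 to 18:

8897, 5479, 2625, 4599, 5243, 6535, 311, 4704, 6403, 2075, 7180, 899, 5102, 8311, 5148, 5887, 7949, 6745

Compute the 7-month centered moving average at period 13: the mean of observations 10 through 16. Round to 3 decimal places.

Sum of periods 10–16: 2075 + 7180 + 899 + 5102 + 8311 + 5148 + 5887 = 34602
Divide by 7: 34602 / 7 = 4943.143

4943.143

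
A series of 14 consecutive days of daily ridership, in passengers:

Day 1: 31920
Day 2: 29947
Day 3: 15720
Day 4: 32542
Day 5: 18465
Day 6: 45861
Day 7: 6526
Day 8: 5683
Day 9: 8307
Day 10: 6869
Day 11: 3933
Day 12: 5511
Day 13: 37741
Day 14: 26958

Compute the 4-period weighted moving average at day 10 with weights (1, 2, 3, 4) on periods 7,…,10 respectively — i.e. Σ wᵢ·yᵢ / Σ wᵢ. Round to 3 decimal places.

7028.900

Weighted sum: 1·6526 + 2·5683 + 3·8307 + 4·6869 = 6526 + 11366 + 24921 + 27476 = 70289
Weight total: 1 + 2 + 3 + 4 = 10
WMA = 70289 / 10 = 7028.900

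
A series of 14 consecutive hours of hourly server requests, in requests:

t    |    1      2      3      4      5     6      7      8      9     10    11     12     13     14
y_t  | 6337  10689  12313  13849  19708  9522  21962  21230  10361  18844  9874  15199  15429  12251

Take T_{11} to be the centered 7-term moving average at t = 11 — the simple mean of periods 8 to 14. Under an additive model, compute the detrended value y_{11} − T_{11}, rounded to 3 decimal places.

-4867.143

Trend T_11 = (21230 + 10361 + 18844 + 9874 + 15199 + 15429 + 12251) / 7 = 103188/7 = 14741.14286
Detrended value: 9874 − 14741.14286 = -4867.143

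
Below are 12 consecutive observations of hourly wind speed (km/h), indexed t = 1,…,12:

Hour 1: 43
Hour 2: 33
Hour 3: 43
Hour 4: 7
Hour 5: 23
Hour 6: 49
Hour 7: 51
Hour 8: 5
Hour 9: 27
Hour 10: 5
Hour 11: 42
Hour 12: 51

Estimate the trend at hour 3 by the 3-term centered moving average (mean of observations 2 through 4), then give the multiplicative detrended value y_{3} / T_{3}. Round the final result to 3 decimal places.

Trend T_3 = (33 + 43 + 7) / 3 = 83/3 = 27.66667
Ratio to trend: 43 / 27.66667 = 1.554

1.554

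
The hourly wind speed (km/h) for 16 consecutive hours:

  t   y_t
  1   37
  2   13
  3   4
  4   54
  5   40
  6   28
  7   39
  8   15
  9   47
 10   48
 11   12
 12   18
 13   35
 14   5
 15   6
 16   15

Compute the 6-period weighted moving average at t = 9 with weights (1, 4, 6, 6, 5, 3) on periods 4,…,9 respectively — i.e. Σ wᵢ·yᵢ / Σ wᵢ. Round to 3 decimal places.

Weighted sum: 1·54 + 4·40 + 6·28 + 6·39 + 5·15 + 3·47 = 54 + 160 + 168 + 234 + 75 + 141 = 832
Weight total: 1 + 4 + 6 + 6 + 5 + 3 = 25
WMA = 832 / 25 = 33.280

33.280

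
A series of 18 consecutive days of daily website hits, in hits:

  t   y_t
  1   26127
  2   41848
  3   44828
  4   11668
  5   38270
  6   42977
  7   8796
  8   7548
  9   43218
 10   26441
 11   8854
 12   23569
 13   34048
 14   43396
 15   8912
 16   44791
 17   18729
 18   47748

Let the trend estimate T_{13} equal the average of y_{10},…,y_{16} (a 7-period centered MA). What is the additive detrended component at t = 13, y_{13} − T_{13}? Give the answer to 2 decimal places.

6903.57

Trend T_13 = (26441 + 8854 + 23569 + 34048 + 43396 + 8912 + 44791) / 7 = 190011/7 = 27144.4286
Detrended value: 34048 − 27144.4286 = 6903.57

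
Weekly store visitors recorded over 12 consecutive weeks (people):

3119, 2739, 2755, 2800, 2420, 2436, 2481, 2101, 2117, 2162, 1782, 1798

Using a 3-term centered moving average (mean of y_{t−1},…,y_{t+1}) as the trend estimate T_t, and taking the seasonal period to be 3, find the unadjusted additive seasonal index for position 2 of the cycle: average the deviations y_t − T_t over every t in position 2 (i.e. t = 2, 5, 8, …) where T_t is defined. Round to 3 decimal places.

Season position 2 occurs at t = 2, 5, 8, 11 (where T_t is defined).
t=2: T_2 = 2871.00000; y_2 − T_2 = 2739 − 2871.00000 = -132.00000
t=5: T_5 = 2552.00000; y_5 − T_5 = 2420 − 2552.00000 = -132.00000
t=8: T_8 = 2233.00000; y_8 − T_8 = 2101 − 2233.00000 = -132.00000
t=11: T_11 = 1914.00000; y_11 − T_11 = 1782 − 1914.00000 = -132.00000
Mean deviation: (-132.00000 + -132.00000 + -132.00000 + -132.00000) / 4 = -132.000

-132.000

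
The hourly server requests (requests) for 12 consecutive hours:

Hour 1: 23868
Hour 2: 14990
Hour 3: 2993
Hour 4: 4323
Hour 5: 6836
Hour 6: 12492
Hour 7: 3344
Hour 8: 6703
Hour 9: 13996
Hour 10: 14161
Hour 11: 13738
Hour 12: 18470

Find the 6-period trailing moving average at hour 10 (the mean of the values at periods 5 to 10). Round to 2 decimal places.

9588.67

Sum of periods 5–10: 6836 + 12492 + 3344 + 6703 + 13996 + 14161 = 57532
Divide by 6: 57532 / 6 = 9588.67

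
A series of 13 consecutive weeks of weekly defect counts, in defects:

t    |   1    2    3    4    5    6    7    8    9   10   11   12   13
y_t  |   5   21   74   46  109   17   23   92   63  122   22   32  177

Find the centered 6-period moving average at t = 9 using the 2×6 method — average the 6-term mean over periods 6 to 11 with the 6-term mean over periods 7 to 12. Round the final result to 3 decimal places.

Sum over 6–11: 17 + 23 + 92 + 63 + 122 + 22 = 339
Sum over 7–12: 23 + 92 + 63 + 122 + 22 + 32 = 354
CMA at t=9 = (339 + 354) / (2·6) = 693 / 12 = 57.750

57.750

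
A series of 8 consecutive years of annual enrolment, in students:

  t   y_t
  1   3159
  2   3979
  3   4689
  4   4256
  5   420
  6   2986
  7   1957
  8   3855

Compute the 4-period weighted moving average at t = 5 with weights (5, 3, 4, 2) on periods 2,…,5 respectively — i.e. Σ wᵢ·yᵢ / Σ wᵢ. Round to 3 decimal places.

3701.857

Weighted sum: 5·3979 + 3·4689 + 4·4256 + 2·420 = 19895 + 14067 + 17024 + 840 = 51826
Weight total: 5 + 3 + 4 + 2 = 14
WMA = 51826 / 14 = 3701.857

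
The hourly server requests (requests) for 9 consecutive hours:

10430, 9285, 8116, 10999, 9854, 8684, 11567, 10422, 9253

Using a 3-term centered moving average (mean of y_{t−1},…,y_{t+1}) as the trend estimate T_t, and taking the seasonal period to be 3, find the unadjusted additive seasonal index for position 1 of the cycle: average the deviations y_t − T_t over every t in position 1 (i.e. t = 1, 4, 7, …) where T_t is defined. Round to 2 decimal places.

1342.67

Season position 1 occurs at t = 4, 7 (where T_t is defined).
t=4: T_4 = 9656.3333; y_4 − T_4 = 10999 − 9656.3333 = 1342.6667
t=7: T_7 = 10224.3333; y_7 − T_7 = 11567 − 10224.3333 = 1342.6667
Mean deviation: (1342.6667 + 1342.6667) / 2 = 1342.67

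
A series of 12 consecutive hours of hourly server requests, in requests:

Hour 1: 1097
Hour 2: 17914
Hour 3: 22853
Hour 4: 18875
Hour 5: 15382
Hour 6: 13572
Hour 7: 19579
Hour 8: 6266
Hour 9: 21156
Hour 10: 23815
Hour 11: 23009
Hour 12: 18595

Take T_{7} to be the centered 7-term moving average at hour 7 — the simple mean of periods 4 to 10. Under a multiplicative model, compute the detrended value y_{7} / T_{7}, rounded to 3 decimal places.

1.155

Trend T_7 = (18875 + 15382 + 13572 + 19579 + 6266 + 21156 + 23815) / 7 = 118645/7 = 16949.28571
Ratio to trend: 19579 / 16949.28571 = 1.155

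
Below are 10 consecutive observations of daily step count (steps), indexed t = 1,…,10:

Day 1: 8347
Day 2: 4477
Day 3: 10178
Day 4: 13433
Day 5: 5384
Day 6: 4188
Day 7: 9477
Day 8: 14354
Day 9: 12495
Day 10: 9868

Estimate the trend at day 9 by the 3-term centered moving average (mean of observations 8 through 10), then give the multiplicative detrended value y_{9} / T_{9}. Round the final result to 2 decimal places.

1.02

Trend T_9 = (14354 + 12495 + 9868) / 3 = 36717/3 = 12239.0000
Ratio to trend: 12495 / 12239.0000 = 1.02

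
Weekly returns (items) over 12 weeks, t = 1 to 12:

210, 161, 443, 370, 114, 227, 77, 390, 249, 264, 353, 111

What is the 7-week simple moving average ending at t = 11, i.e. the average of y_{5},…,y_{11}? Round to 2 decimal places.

239.14

Sum of periods 5–11: 114 + 227 + 77 + 390 + 249 + 264 + 353 = 1674
Divide by 7: 1674 / 7 = 239.14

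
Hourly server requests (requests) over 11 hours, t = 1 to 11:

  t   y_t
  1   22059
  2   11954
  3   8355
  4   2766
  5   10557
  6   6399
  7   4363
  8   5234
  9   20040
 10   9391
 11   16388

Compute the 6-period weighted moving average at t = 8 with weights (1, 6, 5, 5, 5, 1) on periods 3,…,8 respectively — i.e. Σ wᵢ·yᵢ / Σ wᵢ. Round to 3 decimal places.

5946.957

Weighted sum: 1·8355 + 6·2766 + 5·10557 + 5·6399 + 5·4363 + 1·5234 = 8355 + 16596 + 52785 + 31995 + 21815 + 5234 = 136780
Weight total: 1 + 6 + 5 + 5 + 5 + 1 = 23
WMA = 136780 / 23 = 5946.957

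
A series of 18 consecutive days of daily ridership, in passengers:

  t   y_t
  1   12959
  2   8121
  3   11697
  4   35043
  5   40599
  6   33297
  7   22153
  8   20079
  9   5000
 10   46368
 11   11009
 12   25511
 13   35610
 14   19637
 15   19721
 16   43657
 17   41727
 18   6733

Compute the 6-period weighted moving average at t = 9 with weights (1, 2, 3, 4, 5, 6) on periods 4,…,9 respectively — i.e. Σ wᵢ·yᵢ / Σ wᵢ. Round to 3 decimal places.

Weighted sum: 1·35043 + 2·40599 + 3·33297 + 4·22153 + 5·20079 + 6·5000 = 35043 + 81198 + 99891 + 88612 + 100395 + 30000 = 435139
Weight total: 1 + 2 + 3 + 4 + 5 + 6 = 21
WMA = 435139 / 21 = 20720.905

20720.905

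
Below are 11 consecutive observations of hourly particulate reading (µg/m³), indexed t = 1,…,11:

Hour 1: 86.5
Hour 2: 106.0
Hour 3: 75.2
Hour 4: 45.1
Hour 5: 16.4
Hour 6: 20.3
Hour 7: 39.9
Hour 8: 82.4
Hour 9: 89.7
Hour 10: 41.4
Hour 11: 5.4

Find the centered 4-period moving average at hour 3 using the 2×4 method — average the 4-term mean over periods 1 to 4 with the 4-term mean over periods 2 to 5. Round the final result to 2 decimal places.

Sum over 1–4: 86.5 + 106.0 + 75.2 + 45.1 = 312.8
Sum over 2–5: 106.0 + 75.2 + 45.1 + 16.4 = 242.7
CMA at t=3 = (312.8 + 242.7) / (2·4) = 555.5 / 8 = 69.44

69.44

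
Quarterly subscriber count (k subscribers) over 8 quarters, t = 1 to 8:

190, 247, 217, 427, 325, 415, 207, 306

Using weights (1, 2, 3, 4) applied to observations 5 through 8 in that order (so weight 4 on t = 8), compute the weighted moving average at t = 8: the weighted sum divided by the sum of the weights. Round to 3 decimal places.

300.000

Weighted sum: 1·325 + 2·415 + 3·207 + 4·306 = 325 + 830 + 621 + 1224 = 3000
Weight total: 1 + 2 + 3 + 4 = 10
WMA = 3000 / 10 = 300.000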